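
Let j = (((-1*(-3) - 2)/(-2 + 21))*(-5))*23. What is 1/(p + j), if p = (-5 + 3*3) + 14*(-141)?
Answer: -19/37545 ≈ -0.00050606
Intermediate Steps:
j = -115/19 (j = (((3 - 2)/19)*(-5))*23 = ((1*(1/19))*(-5))*23 = ((1/19)*(-5))*23 = -5/19*23 = -115/19 ≈ -6.0526)
p = -1970 (p = (-5 + 9) - 1974 = 4 - 1974 = -1970)
1/(p + j) = 1/(-1970 - 115/19) = 1/(-37545/19) = -19/37545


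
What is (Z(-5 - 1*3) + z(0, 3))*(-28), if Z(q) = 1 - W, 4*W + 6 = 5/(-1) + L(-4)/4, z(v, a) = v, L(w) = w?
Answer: -112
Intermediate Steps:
W = -3 (W = -3/2 + (5/(-1) - 4/4)/4 = -3/2 + (5*(-1) - 4*¼)/4 = -3/2 + (-5 - 1)/4 = -3/2 + (¼)*(-6) = -3/2 - 3/2 = -3)
Z(q) = 4 (Z(q) = 1 - 1*(-3) = 1 + 3 = 4)
(Z(-5 - 1*3) + z(0, 3))*(-28) = (4 + 0)*(-28) = 4*(-28) = -112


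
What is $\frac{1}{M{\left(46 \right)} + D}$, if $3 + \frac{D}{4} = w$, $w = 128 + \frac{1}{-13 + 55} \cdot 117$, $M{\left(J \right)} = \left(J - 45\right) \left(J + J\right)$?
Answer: $\frac{7}{4222} \approx 0.001658$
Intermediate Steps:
$M{\left(J \right)} = 2 J \left(-45 + J\right)$ ($M{\left(J \right)} = \left(-45 + J\right) 2 J = 2 J \left(-45 + J\right)$)
$w = \frac{1831}{14}$ ($w = 128 + \frac{1}{42} \cdot 117 = 128 + \frac{39}{14} = \frac{1831}{14} \approx 130.79$)
$D = \frac{3578}{7}$ ($D = -12 + 4 \cdot \frac{1831}{14} = -12 + \frac{3662}{7} = \frac{3578}{7} \approx 511.14$)
$\frac{1}{M{\left(46 \right)} + D} = \frac{1}{2 \cdot 46 \left(-45 + 46\right) + \frac{3578}{7}} = \frac{1}{2 \cdot 46 \cdot 1 + \frac{3578}{7}} = \frac{1}{92 + \frac{3578}{7}} = \frac{1}{\frac{4222}{7}} = \frac{7}{4222}$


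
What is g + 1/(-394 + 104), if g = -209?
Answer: -60611/290 ≈ -209.00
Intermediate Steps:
g + 1/(-394 + 104) = -209 + 1/(-394 + 104) = -209 + 1/(-290) = -209 - 1/290 = -60611/290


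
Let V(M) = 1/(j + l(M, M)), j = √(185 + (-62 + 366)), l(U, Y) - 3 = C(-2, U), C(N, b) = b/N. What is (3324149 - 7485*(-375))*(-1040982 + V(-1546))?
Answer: -3840138286433458592/601687 - 6131024*√489/601687 ≈ -6.3823e+12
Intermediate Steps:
l(U, Y) = 3 - U/2 (l(U, Y) = 3 + U/(-2) = 3 + U*(-½) = 3 - U/2)
j = √489 (j = √(185 + 304) = √489 ≈ 22.113)
V(M) = 1/(3 + √489 - M/2) (V(M) = 1/(√489 + (3 - M/2)) = 1/(3 + √489 - M/2))
(3324149 - 7485*(-375))*(-1040982 + V(-1546)) = (3324149 - 7485*(-375))*(-1040982 + 2/(6 - 1*(-1546) + 2*√489)) = (3324149 + 2806875)*(-1040982 + 2/(6 + 1546 + 2*√489)) = 6131024*(-1040982 + 2/(1552 + 2*√489)) = -6382285625568 + 12262048/(1552 + 2*√489)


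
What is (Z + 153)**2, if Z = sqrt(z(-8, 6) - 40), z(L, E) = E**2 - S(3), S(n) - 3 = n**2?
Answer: 23393 + 1224*I ≈ 23393.0 + 1224.0*I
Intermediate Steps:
S(n) = 3 + n**2
z(L, E) = -12 + E**2 (z(L, E) = E**2 - (3 + 3**2) = E**2 - (3 + 9) = E**2 - 1*12 = E**2 - 12 = -12 + E**2)
Z = 4*I (Z = sqrt((-12 + 6**2) - 40) = sqrt((-12 + 36) - 40) = sqrt(24 - 40) = sqrt(-16) = 4*I ≈ 4.0*I)
(Z + 153)**2 = (4*I + 153)**2 = (153 + 4*I)**2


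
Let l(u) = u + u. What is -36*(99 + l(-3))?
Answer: -3348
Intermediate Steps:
l(u) = 2*u
-36*(99 + l(-3)) = -36*(99 + 2*(-3)) = -36*(99 - 6) = -36*93 = -3348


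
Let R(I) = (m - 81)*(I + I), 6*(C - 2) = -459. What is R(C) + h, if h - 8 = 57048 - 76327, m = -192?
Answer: 21406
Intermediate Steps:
C = -149/2 (C = 2 + (⅙)*(-459) = 2 - 153/2 = -149/2 ≈ -74.500)
R(I) = -546*I (R(I) = (-192 - 81)*(I + I) = -546*I)
h = -19271 (h = 8 + (57048 - 76327) = 8 - 19279 = -19271)
R(C) + h = -546*(-149/2) - 19271 = 40677 - 19271 = 21406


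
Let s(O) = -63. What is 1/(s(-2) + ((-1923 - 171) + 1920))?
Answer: -1/237 ≈ -0.0042194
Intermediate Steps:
1/(s(-2) + ((-1923 - 171) + 1920)) = 1/(-63 + ((-1923 - 171) + 1920)) = 1/(-63 + (-2094 + 1920)) = 1/(-63 - 174) = 1/(-237) = -1/237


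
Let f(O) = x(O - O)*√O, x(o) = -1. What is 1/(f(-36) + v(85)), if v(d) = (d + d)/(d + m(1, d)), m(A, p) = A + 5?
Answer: 7735/163508 + 24843*I/163508 ≈ 0.047307 + 0.15194*I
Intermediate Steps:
m(A, p) = 5 + A
v(d) = 2*d/(6 + d) (v(d) = (d + d)/(d + (5 + 1)) = (2*d)/(d + 6) = (2*d)/(6 + d) = 2*d/(6 + d))
f(O) = -√O
1/(f(-36) + v(85)) = 1/(-√(-36) + 2*85/(6 + 85)) = 1/(-6*I + 2*85/91) = 1/(-6*I + 2*85*(1/91)) = 1/(-6*I + 170/91) = 1/(170/91 - 6*I) = 8281*(170/91 + 6*I)/327016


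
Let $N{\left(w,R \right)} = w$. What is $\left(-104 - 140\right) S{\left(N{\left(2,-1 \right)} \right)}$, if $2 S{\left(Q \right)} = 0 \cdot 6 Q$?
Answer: $0$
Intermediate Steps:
$S{\left(Q \right)} = 0$ ($S{\left(Q \right)} = \frac{0 \cdot 6 Q}{2} = \frac{0 Q}{2} = \frac{1}{2} \cdot 0 = 0$)
$\left(-104 - 140\right) S{\left(N{\left(2,-1 \right)} \right)} = \left(-104 - 140\right) 0 = \left(-244\right) 0 = 0$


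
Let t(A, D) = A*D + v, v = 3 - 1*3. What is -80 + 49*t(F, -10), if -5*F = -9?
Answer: -962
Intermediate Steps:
F = 9/5 (F = -⅕*(-9) = 9/5 ≈ 1.8000)
v = 0 (v = 3 - 3 = 0)
t(A, D) = A*D (t(A, D) = A*D + 0 = A*D)
-80 + 49*t(F, -10) = -80 + 49*((9/5)*(-10)) = -80 + 49*(-18) = -80 - 882 = -962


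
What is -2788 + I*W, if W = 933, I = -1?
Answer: -3721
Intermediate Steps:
-2788 + I*W = -2788 - 1*933 = -2788 - 933 = -3721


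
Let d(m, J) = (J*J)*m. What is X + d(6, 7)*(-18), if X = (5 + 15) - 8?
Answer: -5280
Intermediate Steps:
d(m, J) = m*J**2 (d(m, J) = J**2*m = m*J**2)
X = 12 (X = 20 - 8 = 12)
X + d(6, 7)*(-18) = 12 + (6*7**2)*(-18) = 12 + (6*49)*(-18) = 12 + 294*(-18) = 12 - 5292 = -5280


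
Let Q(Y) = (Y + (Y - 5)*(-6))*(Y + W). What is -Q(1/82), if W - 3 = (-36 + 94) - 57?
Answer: -807695/6724 ≈ -120.12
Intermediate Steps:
W = 4 (W = 3 + ((-36 + 94) - 57) = 3 + (58 - 57) = 3 + 1 = 4)
Q(Y) = (4 + Y)*(30 - 5*Y) (Q(Y) = (Y + (Y - 5)*(-6))*(Y + 4) = (Y + (-5 + Y)*(-6))*(4 + Y) = (Y + (30 - 6*Y))*(4 + Y) = (30 - 5*Y)*(4 + Y) = (4 + Y)*(30 - 5*Y))
-Q(1/82) = -(120 - 5*(1/82)² + 10/82) = -(120 - 5*(1/82)² + 10*(1/82)) = -(120 - 5*1/6724 + 5/41) = -(120 - 5/6724 + 5/41) = -1*807695/6724 = -807695/6724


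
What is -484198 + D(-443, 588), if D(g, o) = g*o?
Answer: -744682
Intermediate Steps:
-484198 + D(-443, 588) = -484198 - 443*588 = -484198 - 260484 = -744682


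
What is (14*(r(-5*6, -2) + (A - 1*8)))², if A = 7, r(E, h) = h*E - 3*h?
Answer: 828100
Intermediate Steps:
r(E, h) = -3*h + E*h (r(E, h) = E*h - 3*h = -3*h + E*h)
(14*(r(-5*6, -2) + (A - 1*8)))² = (14*(-2*(-3 - 5*6) + (7 - 1*8)))² = (14*(-2*(-3 - 30) + (7 - 8)))² = (14*(-2*(-33) - 1))² = (14*(66 - 1))² = (14*65)² = 910² = 828100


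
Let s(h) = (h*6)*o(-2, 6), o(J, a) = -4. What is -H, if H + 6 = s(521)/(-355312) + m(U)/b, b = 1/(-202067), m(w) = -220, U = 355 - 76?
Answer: -1974412557439/44414 ≈ -4.4455e+7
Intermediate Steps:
U = 279
s(h) = -24*h (s(h) = (h*6)*(-4) = (6*h)*(-4) = -24*h)
b = -1/202067 ≈ -4.9489e-6
H = 1974412557439/44414 (H = -6 + (-24*521/(-355312) - 220/(-1/202067)) = -6 + (-12504*(-1/355312) - 220*(-202067)) = -6 + (1563/44414 + 44454740) = -6 + 1974412823923/44414 = 1974412557439/44414 ≈ 4.4455e+7)
-H = -1*1974412557439/44414 = -1974412557439/44414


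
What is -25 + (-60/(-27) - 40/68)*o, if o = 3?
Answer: -1025/51 ≈ -20.098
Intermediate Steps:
-25 + (-60/(-27) - 40/68)*o = -25 + (-60/(-27) - 40/68)*3 = -25 + (-60*(-1/27) - 40*1/68)*3 = -25 + (20/9 - 10/17)*3 = -25 + (250/153)*3 = -25 + 250/51 = -1025/51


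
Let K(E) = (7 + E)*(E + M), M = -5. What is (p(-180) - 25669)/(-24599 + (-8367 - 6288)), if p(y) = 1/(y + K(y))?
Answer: 408457962/624629275 ≈ 0.65392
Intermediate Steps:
K(E) = (-5 + E)*(7 + E) (K(E) = (7 + E)*(E - 5) = (7 + E)*(-5 + E) = (-5 + E)*(7 + E))
p(y) = 1/(-35 + y² + 3*y) (p(y) = 1/(y + (-35 + y² + 2*y)) = 1/(-35 + y² + 3*y))
(p(-180) - 25669)/(-24599 + (-8367 - 6288)) = (1/(-35 + (-180)² + 3*(-180)) - 25669)/(-24599 + (-8367 - 6288)) = (1/(-35 + 32400 - 540) - 25669)/(-24599 - 14655) = (1/31825 - 25669)/(-39254) = (1/31825 - 25669)*(-1/39254) = -816915924/31825*(-1/39254) = 408457962/624629275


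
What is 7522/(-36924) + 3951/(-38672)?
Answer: -109194377/356981232 ≈ -0.30588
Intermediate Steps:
7522/(-36924) + 3951/(-38672) = 7522*(-1/36924) + 3951*(-1/38672) = -3761/18462 - 3951/38672 = -109194377/356981232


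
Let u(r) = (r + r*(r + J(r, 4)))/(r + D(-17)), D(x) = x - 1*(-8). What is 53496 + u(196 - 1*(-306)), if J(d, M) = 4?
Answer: 26628042/493 ≈ 54012.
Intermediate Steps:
D(x) = 8 + x (D(x) = x + 8 = 8 + x)
u(r) = (r + r*(4 + r))/(-9 + r) (u(r) = (r + r*(r + 4))/(r + (8 - 17)) = (r + r*(4 + r))/(r - 9) = (r + r*(4 + r))/(-9 + r))
53496 + u(196 - 1*(-306)) = 53496 + (196 - 1*(-306))*(5 + (196 - 1*(-306)))/(-9 + (196 - 1*(-306))) = 53496 + (196 + 306)*(5 + (196 + 306))/(-9 + (196 + 306)) = 53496 + 502*(5 + 502)/(-9 + 502) = 53496 + 502*507/493 = 53496 + 502*(1/493)*507 = 53496 + 254514/493 = 26628042/493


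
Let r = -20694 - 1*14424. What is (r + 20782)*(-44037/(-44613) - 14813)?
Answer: 1052594249728/4957 ≈ 2.1235e+8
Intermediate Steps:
r = -35118 (r = -20694 - 14424 = -35118)
(r + 20782)*(-44037/(-44613) - 14813) = (-35118 + 20782)*(-44037/(-44613) - 14813) = -14336*(-44037*(-1/44613) - 14813) = -14336*(4893/4957 - 14813) = -14336*(-73423148/4957) = 1052594249728/4957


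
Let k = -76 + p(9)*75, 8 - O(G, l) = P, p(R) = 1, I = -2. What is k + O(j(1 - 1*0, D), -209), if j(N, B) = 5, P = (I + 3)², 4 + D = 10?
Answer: 6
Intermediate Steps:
D = 6 (D = -4 + 10 = 6)
P = 1 (P = (-2 + 3)² = 1² = 1)
O(G, l) = 7 (O(G, l) = 8 - 1*1 = 8 - 1 = 7)
k = -1 (k = -76 + 1*75 = -76 + 75 = -1)
k + O(j(1 - 1*0, D), -209) = -1 + 7 = 6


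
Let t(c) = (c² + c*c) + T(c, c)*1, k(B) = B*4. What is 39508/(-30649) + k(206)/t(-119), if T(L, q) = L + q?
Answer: -271071974/215186629 ≈ -1.2597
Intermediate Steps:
k(B) = 4*B
t(c) = 2*c + 2*c² (t(c) = (c² + c*c) + (c + c)*1 = (c² + c²) + (2*c)*1 = 2*c² + 2*c = 2*c + 2*c²)
39508/(-30649) + k(206)/t(-119) = 39508/(-30649) + (4*206)/((2*(-119)*(1 - 119))) = 39508*(-1/30649) + 824/((2*(-119)*(-118))) = -39508/30649 + 824/28084 = -39508/30649 + 824*(1/28084) = -39508/30649 + 206/7021 = -271071974/215186629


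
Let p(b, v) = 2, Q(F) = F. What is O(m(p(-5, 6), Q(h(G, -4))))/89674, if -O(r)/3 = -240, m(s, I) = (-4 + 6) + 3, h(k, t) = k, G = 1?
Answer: 360/44837 ≈ 0.0080291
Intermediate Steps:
m(s, I) = 5 (m(s, I) = 2 + 3 = 5)
O(r) = 720 (O(r) = -3*(-240) = 720)
O(m(p(-5, 6), Q(h(G, -4))))/89674 = 720/89674 = 720*(1/89674) = 360/44837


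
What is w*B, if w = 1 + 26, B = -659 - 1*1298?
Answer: -52839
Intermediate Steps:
B = -1957 (B = -659 - 1298 = -1957)
w = 27
w*B = 27*(-1957) = -52839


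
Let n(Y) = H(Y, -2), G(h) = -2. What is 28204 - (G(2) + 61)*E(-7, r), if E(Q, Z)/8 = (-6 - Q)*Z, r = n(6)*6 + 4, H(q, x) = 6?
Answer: 9324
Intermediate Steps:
n(Y) = 6
r = 40 (r = 6*6 + 4 = 36 + 4 = 40)
E(Q, Z) = 8*Z*(-6 - Q) (E(Q, Z) = 8*((-6 - Q)*Z) = 8*(Z*(-6 - Q)) = 8*Z*(-6 - Q))
28204 - (G(2) + 61)*E(-7, r) = 28204 - (-2 + 61)*(-8*40*(6 - 7)) = 28204 - 59*(-8*40*(-1)) = 28204 - 59*320 = 28204 - 1*18880 = 28204 - 18880 = 9324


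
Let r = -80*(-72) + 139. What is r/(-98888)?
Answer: -5899/98888 ≈ -0.059653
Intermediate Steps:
r = 5899 (r = 5760 + 139 = 5899)
r/(-98888) = 5899/(-98888) = 5899*(-1/98888) = -5899/98888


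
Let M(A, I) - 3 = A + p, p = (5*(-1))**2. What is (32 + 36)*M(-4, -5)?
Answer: 1632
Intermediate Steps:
p = 25 (p = (-5)**2 = 25)
M(A, I) = 28 + A (M(A, I) = 3 + (A + 25) = 3 + (25 + A) = 28 + A)
(32 + 36)*M(-4, -5) = (32 + 36)*(28 - 4) = 68*24 = 1632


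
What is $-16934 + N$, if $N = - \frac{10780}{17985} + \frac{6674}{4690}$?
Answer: $- \frac{12984613631}{766815} \approx -16933.0$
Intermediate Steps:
$N = \frac{631579}{766815}$ ($N = \left(-10780\right) \frac{1}{17985} + 6674 \cdot \frac{1}{4690} = - \frac{196}{327} + \frac{3337}{2345} = \frac{631579}{766815} \approx 0.82364$)
$-16934 + N = -16934 + \frac{631579}{766815} = - \frac{12984613631}{766815}$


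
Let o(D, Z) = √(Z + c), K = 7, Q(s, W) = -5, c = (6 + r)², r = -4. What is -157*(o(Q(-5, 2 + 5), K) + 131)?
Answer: -20567 - 157*√11 ≈ -21088.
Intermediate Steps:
c = 4 (c = (6 - 4)² = 2² = 4)
o(D, Z) = √(4 + Z) (o(D, Z) = √(Z + 4) = √(4 + Z))
-157*(o(Q(-5, 2 + 5), K) + 131) = -157*(√(4 + 7) + 131) = -157*(√11 + 131) = -157*(131 + √11) = -20567 - 157*√11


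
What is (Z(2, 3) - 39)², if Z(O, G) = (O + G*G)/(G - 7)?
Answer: 27889/16 ≈ 1743.1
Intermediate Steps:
Z(O, G) = (O + G²)/(-7 + G)
(Z(2, 3) - 39)² = ((2 + 3²)/(-7 + 3) - 39)² = ((2 + 9)/(-4) - 39)² = (-¼*11 - 39)² = (-11/4 - 39)² = (-167/4)² = 27889/16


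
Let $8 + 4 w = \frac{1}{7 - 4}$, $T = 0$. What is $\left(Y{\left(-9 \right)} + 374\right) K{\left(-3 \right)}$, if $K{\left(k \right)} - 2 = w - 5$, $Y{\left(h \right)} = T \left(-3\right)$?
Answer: $- \frac{11033}{6} \approx -1838.8$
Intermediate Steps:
$w = - \frac{23}{12}$ ($w = -2 + \frac{1}{4 \left(7 - 4\right)} = -2 + \frac{1}{4 \cdot 3} = -2 + \frac{1}{4} \cdot \frac{1}{3} = -2 + \frac{1}{12} = - \frac{23}{12} \approx -1.9167$)
$Y{\left(h \right)} = 0$ ($Y{\left(h \right)} = 0 \left(-3\right) = 0$)
$K{\left(k \right)} = - \frac{59}{12}$ ($K{\left(k \right)} = 2 - \frac{83}{12} = - \frac{59}{12}$)
$\left(Y{\left(-9 \right)} + 374\right) K{\left(-3 \right)} = \left(0 + 374\right) \left(- \frac{59}{12}\right) = 374 \left(- \frac{59}{12}\right) = - \frac{11033}{6}$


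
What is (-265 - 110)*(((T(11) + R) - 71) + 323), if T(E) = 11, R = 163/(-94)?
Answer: -9209625/94 ≈ -97975.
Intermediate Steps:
R = -163/94 (R = 163*(-1/94) = -163/94 ≈ -1.7340)
(-265 - 110)*(((T(11) + R) - 71) + 323) = (-265 - 110)*(((11 - 163/94) - 71) + 323) = -375*((871/94 - 71) + 323) = -375*(-5803/94 + 323) = -375*24559/94 = -9209625/94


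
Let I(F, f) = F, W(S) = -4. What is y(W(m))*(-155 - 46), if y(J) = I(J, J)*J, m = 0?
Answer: -3216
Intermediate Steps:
y(J) = J² (y(J) = J*J = J²)
y(W(m))*(-155 - 46) = (-4)²*(-155 - 46) = 16*(-201) = -3216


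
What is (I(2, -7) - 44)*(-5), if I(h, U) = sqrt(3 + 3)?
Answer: 220 - 5*sqrt(6) ≈ 207.75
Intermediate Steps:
I(h, U) = sqrt(6)
(I(2, -7) - 44)*(-5) = (sqrt(6) - 44)*(-5) = (-44 + sqrt(6))*(-5) = 220 - 5*sqrt(6)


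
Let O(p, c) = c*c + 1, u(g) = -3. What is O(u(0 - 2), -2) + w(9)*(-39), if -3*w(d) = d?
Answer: 122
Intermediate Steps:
w(d) = -d/3
O(p, c) = 1 + c² (O(p, c) = c² + 1 = 1 + c²)
O(u(0 - 2), -2) + w(9)*(-39) = (1 + (-2)²) - ⅓*9*(-39) = (1 + 4) - 3*(-39) = 5 + 117 = 122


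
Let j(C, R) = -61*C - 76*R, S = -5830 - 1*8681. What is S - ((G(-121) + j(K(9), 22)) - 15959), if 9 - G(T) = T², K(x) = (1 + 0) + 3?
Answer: 17996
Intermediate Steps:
S = -14511 (S = -5830 - 8681 = -14511)
K(x) = 4 (K(x) = 1 + 3 = 4)
j(C, R) = -76*R - 61*C
G(T) = 9 - T²
S - ((G(-121) + j(K(9), 22)) - 15959) = -14511 - (((9 - 1*(-121)²) + (-76*22 - 61*4)) - 15959) = -14511 - (((9 - 1*14641) + (-1672 - 244)) - 15959) = -14511 - (((9 - 14641) - 1916) - 15959) = -14511 - ((-14632 - 1916) - 15959) = -14511 - (-16548 - 15959) = -14511 - 1*(-32507) = -14511 + 32507 = 17996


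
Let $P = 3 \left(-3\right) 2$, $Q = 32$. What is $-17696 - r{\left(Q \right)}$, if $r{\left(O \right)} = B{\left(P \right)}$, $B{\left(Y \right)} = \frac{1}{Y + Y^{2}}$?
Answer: $- \frac{5414977}{306} \approx -17696.0$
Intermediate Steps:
$P = -18$ ($P = \left(-9\right) 2 = -18$)
$r{\left(O \right)} = \frac{1}{306}$ ($r{\left(O \right)} = \frac{1}{\left(-18\right) \left(1 - 18\right)} = - \frac{1}{18 \left(-17\right)} = \left(- \frac{1}{18}\right) \left(- \frac{1}{17}\right) = \frac{1}{306}$)
$-17696 - r{\left(Q \right)} = -17696 - \frac{1}{306} = - \frac{5414977}{306}$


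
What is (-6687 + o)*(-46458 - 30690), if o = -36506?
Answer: 3332253564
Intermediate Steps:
(-6687 + o)*(-46458 - 30690) = (-6687 - 36506)*(-46458 - 30690) = -43193*(-77148) = 3332253564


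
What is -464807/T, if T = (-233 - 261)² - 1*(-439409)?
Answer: -2887/4245 ≈ -0.68009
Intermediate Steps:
T = 683445 (T = (-494)² + 439409 = 244036 + 439409 = 683445)
-464807/T = -464807/683445 = -464807*1/683445 = -2887/4245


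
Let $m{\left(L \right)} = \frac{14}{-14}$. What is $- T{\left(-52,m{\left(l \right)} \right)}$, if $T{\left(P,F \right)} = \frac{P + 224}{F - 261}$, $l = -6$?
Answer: $\frac{86}{131} \approx 0.65649$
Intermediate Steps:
$m{\left(L \right)} = -1$ ($m{\left(L \right)} = 14 \left(- \frac{1}{14}\right) = -1$)
$T{\left(P,F \right)} = \frac{224 + P}{-261 + F}$
$- T{\left(-52,m{\left(l \right)} \right)} = - \frac{224 - 52}{-261 - 1} = - \frac{172}{-262} = - \frac{\left(-1\right) 172}{262} = \left(-1\right) \left(- \frac{86}{131}\right) = \frac{86}{131}$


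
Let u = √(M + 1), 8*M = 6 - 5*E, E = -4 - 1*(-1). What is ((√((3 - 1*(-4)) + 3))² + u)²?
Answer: (40 + √58)²/16 ≈ 141.70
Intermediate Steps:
E = -3 (E = -4 + 1 = -3)
M = 21/8 (M = (6 - 5*(-3))/8 = (6 + 15)/8 = (⅛)*21 = 21/8 ≈ 2.6250)
u = √58/4 (u = √(21/8 + 1) = √(29/8) = √58/4 ≈ 1.9039)
((√((3 - 1*(-4)) + 3))² + u)² = ((√((3 - 1*(-4)) + 3))² + √58/4)² = ((√((3 + 4) + 3))² + √58/4)² = ((√(7 + 3))² + √58/4)² = ((√10)² + √58/4)² = (10 + √58/4)²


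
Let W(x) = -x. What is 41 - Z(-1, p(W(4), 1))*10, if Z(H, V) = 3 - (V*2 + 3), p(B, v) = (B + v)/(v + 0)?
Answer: -19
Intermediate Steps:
p(B, v) = (B + v)/v
Z(H, V) = -2*V (Z(H, V) = 3 - (2*V + 3) = 3 - (3 + 2*V) = 3 + (-3 - 2*V) = -2*V)
41 - Z(-1, p(W(4), 1))*10 = 41 - (-2)*(-1*4 + 1)/1*10 = 41 - (-2)*1*(-4 + 1)*10 = 41 - (-2)*1*(-3)*10 = 41 - (-2)*(-3)*10 = 41 - 1*6*10 = 41 - 6*10 = 41 - 60 = -19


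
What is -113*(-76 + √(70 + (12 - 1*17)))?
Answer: 8588 - 113*√65 ≈ 7677.0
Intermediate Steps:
-113*(-76 + √(70 + (12 - 1*17))) = -113*(-76 + √(70 + (12 - 17))) = -113*(-76 + √(70 - 5)) = -113*(-76 + √65) = 8588 - 113*√65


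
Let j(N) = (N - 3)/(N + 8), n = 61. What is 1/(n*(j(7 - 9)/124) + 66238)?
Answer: 744/49280767 ≈ 1.5097e-5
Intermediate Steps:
j(N) = (-3 + N)/(8 + N)
1/(n*(j(7 - 9)/124) + 66238) = 1/(61*(((-3 + (7 - 9))/(8 + (7 - 9)))/124) + 66238) = 1/(61*(((-3 - 2)/(8 - 2))*(1/124)) + 66238) = 1/(61*((-5/6)*(1/124)) + 66238) = 1/(61*(((⅙)*(-5))*(1/124)) + 66238) = 1/(61*(-⅚*1/124) + 66238) = 1/(61*(-5/744) + 66238) = 1/(-305/744 + 66238) = 1/(49280767/744) = 744/49280767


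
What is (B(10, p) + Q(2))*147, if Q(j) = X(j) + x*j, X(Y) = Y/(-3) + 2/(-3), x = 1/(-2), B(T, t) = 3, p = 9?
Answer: 98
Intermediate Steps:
x = -½ ≈ -0.50000
X(Y) = -⅔ - Y/3 (X(Y) = Y*(-⅓) + 2*(-⅓) = -Y/3 - ⅔ = -⅔ - Y/3)
Q(j) = -⅔ - 5*j/6 (Q(j) = (-⅔ - j/3) - j/2 = -⅔ - 5*j/6)
(B(10, p) + Q(2))*147 = (3 + (-⅔ - ⅚*2))*147 = (3 + (-⅔ - 5/3))*147 = (3 - 7/3)*147 = (⅔)*147 = 98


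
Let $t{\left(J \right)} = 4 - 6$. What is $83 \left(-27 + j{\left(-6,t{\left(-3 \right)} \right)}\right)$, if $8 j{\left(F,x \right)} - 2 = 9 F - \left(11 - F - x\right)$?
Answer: $- \frac{23821}{8} \approx -2977.6$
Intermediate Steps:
$t{\left(J \right)} = -2$ ($t{\left(J \right)} = 4 - 6 = -2$)
$j{\left(F,x \right)} = - \frac{9}{8} + \frac{x}{8} + \frac{5 F}{4}$ ($j{\left(F,x \right)} = \frac{1}{4} + \frac{9 F - \left(11 - F - x\right)}{8} = \frac{1}{4} + \frac{9 F + \left(-11 + F + x\right)}{8} = \frac{1}{4} + \frac{-11 + x + 10 F}{8} = \frac{1}{4} + \left(- \frac{11}{8} + \frac{x}{8} + \frac{5 F}{4}\right) = - \frac{9}{8} + \frac{x}{8} + \frac{5 F}{4}$)
$83 \left(-27 + j{\left(-6,t{\left(-3 \right)} \right)}\right) = 83 \left(-27 + \left(- \frac{9}{8} + \frac{1}{8} \left(-2\right) + \frac{5}{4} \left(-6\right)\right)\right) = 83 \left(-27 - \frac{71}{8}\right) = 83 \left(- \frac{287}{8}\right) = - \frac{23821}{8}$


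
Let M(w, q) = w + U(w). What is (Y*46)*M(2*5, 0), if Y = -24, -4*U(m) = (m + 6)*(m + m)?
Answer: 77280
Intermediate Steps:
U(m) = -m*(6 + m)/2 (U(m) = -(m + 6)*(m + m)/4 = -(6 + m)*2*m/4 = -m*(6 + m)/2)
M(w, q) = w - w*(6 + w)/2
(Y*46)*M(2*5, 0) = (-24*46)*((2*5)*(-4 - 2*5)/2) = -552*10*(-4 - 1*10) = -552*10*(-4 - 10) = -552*10*(-14) = -1104*(-70) = 77280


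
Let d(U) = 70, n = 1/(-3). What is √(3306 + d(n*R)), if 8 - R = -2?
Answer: 4*√211 ≈ 58.103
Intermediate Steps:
n = -⅓ ≈ -0.33333
R = 10 (R = 8 - 1*(-2) = 8 + 2 = 10)
√(3306 + d(n*R)) = √(3306 + 70) = √3376 = 4*√211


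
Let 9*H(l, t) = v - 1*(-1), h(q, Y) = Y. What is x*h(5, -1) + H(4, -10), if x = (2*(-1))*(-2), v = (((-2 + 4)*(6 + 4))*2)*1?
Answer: 5/9 ≈ 0.55556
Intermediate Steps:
v = 40 (v = ((2*10)*2)*1 = (20*2)*1 = 40*1 = 40)
H(l, t) = 41/9 (H(l, t) = (40 - 1*(-1))/9 = (40 + 1)/9 = (1/9)*41 = 41/9)
x = 4 (x = -2*(-2) = 4)
x*h(5, -1) + H(4, -10) = 4*(-1) + 41/9 = -4 + 41/9 = 5/9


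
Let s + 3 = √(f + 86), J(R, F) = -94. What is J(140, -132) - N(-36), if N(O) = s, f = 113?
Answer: -91 - √199 ≈ -105.11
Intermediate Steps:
s = -3 + √199 (s = -3 + √(113 + 86) = -3 + √199 ≈ 11.107)
N(O) = -3 + √199
J(140, -132) - N(-36) = -94 - (-3 + √199) = -94 + (3 - √199) = -91 - √199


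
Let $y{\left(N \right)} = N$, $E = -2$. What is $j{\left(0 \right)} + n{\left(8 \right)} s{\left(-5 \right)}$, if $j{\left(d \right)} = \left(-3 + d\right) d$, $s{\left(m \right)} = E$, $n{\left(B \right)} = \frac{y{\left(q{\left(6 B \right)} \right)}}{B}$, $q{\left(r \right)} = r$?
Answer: $-12$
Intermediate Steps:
$n{\left(B \right)} = 6$ ($n{\left(B \right)} = \frac{6 B}{B} = 6$)
$s{\left(m \right)} = -2$
$j{\left(d \right)} = d \left(-3 + d\right)$
$j{\left(0 \right)} + n{\left(8 \right)} s{\left(-5 \right)} = 0 \left(-3 + 0\right) + 6 \left(-2\right) = 0 \left(-3\right) - 12 = 0 - 12 = -12$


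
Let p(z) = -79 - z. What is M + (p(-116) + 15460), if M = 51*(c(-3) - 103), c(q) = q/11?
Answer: 112531/11 ≈ 10230.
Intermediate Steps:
c(q) = q/11 (c(q) = q*(1/11) = q/11)
M = -57936/11 (M = 51*((1/11)*(-3) - 103) = 51*(-3/11 - 103) = 51*(-1136/11) = -57936/11 ≈ -5266.9)
M + (p(-116) + 15460) = -57936/11 + ((-79 - 1*(-116)) + 15460) = -57936/11 + ((-79 + 116) + 15460) = -57936/11 + (37 + 15460) = -57936/11 + 15497 = 112531/11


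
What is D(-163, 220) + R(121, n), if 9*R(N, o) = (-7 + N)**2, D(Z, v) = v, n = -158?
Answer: 1664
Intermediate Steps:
R(N, o) = (-7 + N)**2/9
D(-163, 220) + R(121, n) = 220 + (-7 + 121)**2/9 = 220 + (1/9)*114**2 = 220 + (1/9)*12996 = 220 + 1444 = 1664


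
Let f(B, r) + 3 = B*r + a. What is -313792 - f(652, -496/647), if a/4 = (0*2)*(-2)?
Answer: -202698091/647 ≈ -3.1329e+5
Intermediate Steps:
a = 0 (a = 4*((0*2)*(-2)) = 4*(0*(-2)) = 4*0 = 0)
f(B, r) = -3 + B*r (f(B, r) = -3 + (B*r + 0) = -3 + B*r)
-313792 - f(652, -496/647) = -313792 - (-3 + 652*(-496/647)) = -313792 - (-3 - 323392/647) = -313792 - 1*(-325333/647) = -313792 + 325333/647 = -202698091/647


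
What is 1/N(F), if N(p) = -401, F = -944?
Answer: -1/401 ≈ -0.0024938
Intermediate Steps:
1/N(F) = 1/(-401) = -1/401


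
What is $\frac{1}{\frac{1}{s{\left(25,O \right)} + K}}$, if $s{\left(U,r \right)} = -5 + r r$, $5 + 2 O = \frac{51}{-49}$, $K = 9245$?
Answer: $\frac{22207144}{2401} \approx 9249.1$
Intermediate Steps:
$O = - \frac{148}{49}$ ($O = - \frac{5}{2} + \frac{51 \frac{1}{-49}}{2} = - \frac{5}{2} + \frac{51 \left(- \frac{1}{49}\right)}{2} = - \frac{5}{2} + \frac{1}{2} \left(- \frac{51}{49}\right) = - \frac{5}{2} - \frac{51}{98} = - \frac{148}{49} \approx -3.0204$)
$s{\left(U,r \right)} = -5 + r^{2}$
$\frac{1}{\frac{1}{s{\left(25,O \right)} + K}} = \frac{1}{\frac{1}{\left(-5 + \left(- \frac{148}{49}\right)^{2}\right) + 9245}} = \frac{1}{\frac{1}{\left(-5 + \frac{21904}{2401}\right) + 9245}} = \frac{1}{\frac{1}{\frac{9899}{2401} + 9245}} = \frac{1}{\frac{1}{\frac{22207144}{2401}}} = \frac{1}{\frac{2401}{22207144}} = \frac{22207144}{2401}$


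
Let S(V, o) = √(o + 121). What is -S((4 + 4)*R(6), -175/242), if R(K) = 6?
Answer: -√58214/22 ≈ -10.967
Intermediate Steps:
S(V, o) = √(121 + o)
-S((4 + 4)*R(6), -175/242) = -√(121 - 175/242) = -√(29107/242) = -√58214/22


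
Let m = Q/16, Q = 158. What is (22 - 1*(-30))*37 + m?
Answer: 15471/8 ≈ 1933.9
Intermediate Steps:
m = 79/8 (m = 158/16 = 158*(1/16) = 79/8 ≈ 9.8750)
(22 - 1*(-30))*37 + m = (22 - 1*(-30))*37 + 79/8 = (22 + 30)*37 + 79/8 = 52*37 + 79/8 = 1924 + 79/8 = 15471/8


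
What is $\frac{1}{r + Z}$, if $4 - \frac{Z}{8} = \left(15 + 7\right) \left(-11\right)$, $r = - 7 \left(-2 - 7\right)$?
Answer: $\frac{1}{2031} \approx 0.00049237$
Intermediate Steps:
$r = 63$ ($r = \left(-7\right) \left(-9\right) = 63$)
$Z = 1968$ ($Z = 32 - 8 \left(15 + 7\right) \left(-11\right) = 32 - 8 \cdot 22 \left(-11\right) = 32 - -1936 = 32 + 1936 = 1968$)
$\frac{1}{r + Z} = \frac{1}{63 + 1968} = \frac{1}{2031}$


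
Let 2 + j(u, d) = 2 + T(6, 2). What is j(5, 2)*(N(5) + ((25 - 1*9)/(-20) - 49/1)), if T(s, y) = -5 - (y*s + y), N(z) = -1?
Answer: 4826/5 ≈ 965.20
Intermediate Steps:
T(s, y) = -5 - y - s*y (T(s, y) = -5 - (s*y + y) = -5 - (y + s*y) = -5 + (-y - s*y) = -5 - y - s*y)
j(u, d) = -19 (j(u, d) = -2 + (2 + (-5 - 1*2 - 1*6*2)) = -2 + (2 + (-5 - 2 - 12)) = -2 + (2 - 19) = -2 - 17 = -19)
j(5, 2)*(N(5) + ((25 - 1*9)/(-20) - 49/1)) = -19*(-1 + ((25 - 1*9)/(-20) - 49/1)) = -19*(-1 + ((25 - 9)*(-1/20) - 49*1)) = -19*(-1 + (16*(-1/20) - 49)) = -19*(-1 + (-⅘ - 49)) = -19*(-1 - 249/5) = -19*(-254/5) = 4826/5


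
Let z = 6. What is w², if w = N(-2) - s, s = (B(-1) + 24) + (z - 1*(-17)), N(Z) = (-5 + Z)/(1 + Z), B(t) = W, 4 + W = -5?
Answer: 961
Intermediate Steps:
W = -9 (W = -4 - 5 = -9)
B(t) = -9
N(Z) = (-5 + Z)/(1 + Z)
s = 38 (s = (-9 + 24) + (6 - 1*(-17)) = 15 + (6 + 17) = 15 + 23 = 38)
w = -31 (w = (-5 - 2)/(1 - 2) - 1*38 = -7/(-1) - 38 = -1*(-7) - 38 = 7 - 38 = -31)
w² = (-31)² = 961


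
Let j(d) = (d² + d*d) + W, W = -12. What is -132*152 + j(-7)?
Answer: -19978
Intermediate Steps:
j(d) = -12 + 2*d² (j(d) = (d² + d*d) - 12 = (d² + d²) - 12 = 2*d² - 12 = -12 + 2*d²)
-132*152 + j(-7) = -132*152 + (-12 + 2*(-7)²) = -20064 + (-12 + 2*49) = -20064 + (-12 + 98) = -20064 + 86 = -19978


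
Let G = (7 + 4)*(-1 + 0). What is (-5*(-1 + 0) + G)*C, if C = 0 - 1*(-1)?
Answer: -6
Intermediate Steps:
G = -11 (G = 11*(-1) = -11)
C = 1 (C = 0 + 1 = 1)
(-5*(-1 + 0) + G)*C = (-5*(-1 + 0) - 11)*1 = (-5*(-1) - 11)*1 = (5 - 11)*1 = -6*1 = -6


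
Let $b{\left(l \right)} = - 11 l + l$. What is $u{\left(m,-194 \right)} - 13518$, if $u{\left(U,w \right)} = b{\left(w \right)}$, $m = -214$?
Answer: $-11578$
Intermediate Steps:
$b{\left(l \right)} = - 10 l$
$u{\left(U,w \right)} = - 10 w$
$u{\left(m,-194 \right)} - 13518 = \left(-10\right) \left(-194\right) - 13518 = 1940 - 13518 = -11578$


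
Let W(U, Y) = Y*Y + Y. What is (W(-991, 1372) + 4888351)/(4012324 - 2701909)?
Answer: 2257369/436805 ≈ 5.1679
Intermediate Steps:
W(U, Y) = Y + Y**2 (W(U, Y) = Y**2 + Y = Y + Y**2)
(W(-991, 1372) + 4888351)/(4012324 - 2701909) = (1372*(1 + 1372) + 4888351)/(4012324 - 2701909) = (1372*1373 + 4888351)/1310415 = (1883756 + 4888351)*(1/1310415) = 6772107*(1/1310415) = 2257369/436805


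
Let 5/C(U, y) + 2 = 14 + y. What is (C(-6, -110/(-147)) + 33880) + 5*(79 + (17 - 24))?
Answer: 64166495/1874 ≈ 34240.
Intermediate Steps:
C(U, y) = 5/(12 + y) (C(U, y) = 5/(-2 + (14 + y)) = 5/(12 + y))
(C(-6, -110/(-147)) + 33880) + 5*(79 + (17 - 24)) = (5/(12 - 110/(-147)) + 33880) + 5*(79 + (17 - 24)) = (5/(12 - 110*(-1/147)) + 33880) + 5*(79 - 7) = (5/(12 + 110/147) + 33880) + 5*72 = (5/(1874/147) + 33880) + 360 = (5*(147/1874) + 33880) + 360 = (735/1874 + 33880) + 360 = 63491855/1874 + 360 = 64166495/1874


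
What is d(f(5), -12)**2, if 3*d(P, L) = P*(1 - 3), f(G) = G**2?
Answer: 2500/9 ≈ 277.78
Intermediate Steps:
d(P, L) = -2*P/3 (d(P, L) = (P*(1 - 3))/3 = (P*(-2))/3 = (-2*P)/3 = -2*P/3)
d(f(5), -12)**2 = (-2/3*5**2)**2 = (-2/3*25)**2 = (-50/3)**2 = 2500/9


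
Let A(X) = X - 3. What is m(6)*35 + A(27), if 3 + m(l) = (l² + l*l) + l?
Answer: 2649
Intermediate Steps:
A(X) = -3 + X
m(l) = -3 + l + 2*l² (m(l) = -3 + ((l² + l*l) + l) = -3 + ((l² + l²) + l) = -3 + (2*l² + l) = -3 + (l + 2*l²) = -3 + l + 2*l²)
m(6)*35 + A(27) = (-3 + 6 + 2*6²)*35 + (-3 + 27) = (-3 + 6 + 2*36)*35 + 24 = (-3 + 6 + 72)*35 + 24 = 75*35 + 24 = 2625 + 24 = 2649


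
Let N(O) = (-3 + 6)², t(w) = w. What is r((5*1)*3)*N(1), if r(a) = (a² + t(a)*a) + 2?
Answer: 4068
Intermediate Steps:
r(a) = 2 + 2*a² (r(a) = (a² + a*a) + 2 = (a² + a²) + 2 = 2*a² + 2 = 2 + 2*a²)
N(O) = 9 (N(O) = 3² = 9)
r((5*1)*3)*N(1) = (2 + 2*((5*1)*3)²)*9 = (2 + 2*(5*3)²)*9 = (2 + 2*15²)*9 = (2 + 2*225)*9 = (2 + 450)*9 = 452*9 = 4068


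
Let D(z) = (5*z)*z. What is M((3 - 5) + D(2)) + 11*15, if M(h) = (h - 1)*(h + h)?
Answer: 777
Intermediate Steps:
D(z) = 5*z²
M(h) = 2*h*(-1 + h) (M(h) = (-1 + h)*(2*h) = 2*h*(-1 + h))
M((3 - 5) + D(2)) + 11*15 = 2*((3 - 5) + 5*2²)*(-1 + ((3 - 5) + 5*2²)) + 11*15 = 2*(-2 + 5*4)*(-1 + (-2 + 5*4)) + 165 = 2*(-2 + 20)*(-1 + (-2 + 20)) + 165 = 2*18*(-1 + 18) + 165 = 2*18*17 + 165 = 612 + 165 = 777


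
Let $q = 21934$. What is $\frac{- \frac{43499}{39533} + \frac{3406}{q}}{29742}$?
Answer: $- \frac{68288139}{2149149043327} \approx -3.1775 \cdot 10^{-5}$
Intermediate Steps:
$\frac{- \frac{43499}{39533} + \frac{3406}{q}}{29742} = \frac{- \frac{43499}{39533} + \frac{3406}{21934}}{29742} = \left(\left(-43499\right) \frac{1}{39533} + 3406 \cdot \frac{1}{21934}\right) \frac{1}{29742} = \left(- \frac{43499}{39533} + \frac{1703}{10967}\right) \frac{1}{29742} = \left(- \frac{409728834}{433558411}\right) \frac{1}{29742} = - \frac{68288139}{2149149043327}$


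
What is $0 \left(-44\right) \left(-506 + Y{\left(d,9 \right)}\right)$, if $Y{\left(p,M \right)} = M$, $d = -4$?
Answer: $0$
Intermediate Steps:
$0 \left(-44\right) \left(-506 + Y{\left(d,9 \right)}\right) = 0 \left(-44\right) \left(-506 + 9\right) = 0 \left(-497\right) = 0$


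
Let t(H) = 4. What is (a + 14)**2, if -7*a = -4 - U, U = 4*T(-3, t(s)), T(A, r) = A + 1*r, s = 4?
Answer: 11236/49 ≈ 229.31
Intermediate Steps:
T(A, r) = A + r
U = 4 (U = 4*(-3 + 4) = 4*1 = 4)
a = 8/7 (a = -(-4 - 1*4)/7 = -(-4 - 4)/7 = -1/7*(-8) = 8/7 ≈ 1.1429)
(a + 14)**2 = (8/7 + 14)**2 = (106/7)**2 = 11236/49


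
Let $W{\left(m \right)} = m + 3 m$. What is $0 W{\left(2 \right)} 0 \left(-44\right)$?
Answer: $0$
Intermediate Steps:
$W{\left(m \right)} = 4 m$
$0 W{\left(2 \right)} 0 \left(-44\right) = 0 \cdot 4 \cdot 2 \cdot 0 \left(-44\right) = 0 \cdot 8 \cdot 0 \left(-44\right) = 0 \cdot 0 \left(-44\right) = 0 \left(-44\right) = 0$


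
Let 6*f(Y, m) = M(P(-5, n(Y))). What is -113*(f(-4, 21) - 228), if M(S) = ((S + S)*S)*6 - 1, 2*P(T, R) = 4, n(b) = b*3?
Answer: 149273/6 ≈ 24879.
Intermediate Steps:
n(b) = 3*b
P(T, R) = 2 (P(T, R) = (1/2)*4 = 2)
M(S) = -1 + 12*S**2 (M(S) = ((2*S)*S)*6 - 1 = (2*S**2)*6 - 1 = 12*S**2 - 1 = -1 + 12*S**2)
f(Y, m) = 47/6 (f(Y, m) = (-1 + 12*2**2)/6 = (-1 + 12*4)/6 = (-1 + 48)/6 = (1/6)*47 = 47/6)
-113*(f(-4, 21) - 228) = -113*(47/6 - 228) = -113*(-1321/6) = 149273/6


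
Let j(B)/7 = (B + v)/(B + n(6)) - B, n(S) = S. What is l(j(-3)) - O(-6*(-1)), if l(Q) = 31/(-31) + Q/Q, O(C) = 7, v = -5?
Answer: -7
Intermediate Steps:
j(B) = -7*B + 7*(-5 + B)/(6 + B) (j(B) = 7*((B - 5)/(B + 6) - B) = 7*((-5 + B)/(6 + B) - B) = 7*(-B + (-5 + B)/(6 + B)) = -7*B + 7*(-5 + B)/(6 + B))
l(Q) = 0 (l(Q) = 31*(-1/31) + 1 = -1 + 1 = 0)
l(j(-3)) - O(-6*(-1)) = 0 - 1*7 = 0 - 7 = -7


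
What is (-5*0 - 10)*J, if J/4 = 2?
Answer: -80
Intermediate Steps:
J = 8 (J = 4*2 = 8)
(-5*0 - 10)*J = (-5*0 - 10)*8 = (0 - 10)*8 = -10*8 = -80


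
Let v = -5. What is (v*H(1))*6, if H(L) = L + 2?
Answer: -90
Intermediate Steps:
H(L) = 2 + L
(v*H(1))*6 = -5*(2 + 1)*6 = -5*3*6 = -15*6 = -90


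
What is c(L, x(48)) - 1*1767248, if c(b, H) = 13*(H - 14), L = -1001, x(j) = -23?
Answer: -1767729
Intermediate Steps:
c(b, H) = -182 + 13*H (c(b, H) = 13*(-14 + H) = -182 + 13*H)
c(L, x(48)) - 1*1767248 = (-182 + 13*(-23)) - 1*1767248 = (-182 - 299) - 1767248 = -481 - 1767248 = -1767729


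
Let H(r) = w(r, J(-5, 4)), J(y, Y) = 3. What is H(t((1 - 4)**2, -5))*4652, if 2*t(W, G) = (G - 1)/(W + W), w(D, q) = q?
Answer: 13956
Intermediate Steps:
t(W, G) = (-1 + G)/(4*W) (t(W, G) = ((G - 1)/(W + W))/2 = ((-1 + G)/((2*W)))/2 = ((-1 + G)*(1/(2*W)))/2 = ((-1 + G)/(2*W))/2 = (-1 + G)/(4*W))
H(r) = 3
H(t((1 - 4)**2, -5))*4652 = 3*4652 = 13956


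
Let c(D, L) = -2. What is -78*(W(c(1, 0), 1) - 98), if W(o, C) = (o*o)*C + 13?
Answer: 6318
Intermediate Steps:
W(o, C) = 13 + C*o² (W(o, C) = o²*C + 13 = C*o² + 13 = 13 + C*o²)
-78*(W(c(1, 0), 1) - 98) = -78*((13 + 1*(-2)²) - 98) = -78*((13 + 1*4) - 98) = -78*((13 + 4) - 98) = -78*(17 - 98) = -78*(-81) = 6318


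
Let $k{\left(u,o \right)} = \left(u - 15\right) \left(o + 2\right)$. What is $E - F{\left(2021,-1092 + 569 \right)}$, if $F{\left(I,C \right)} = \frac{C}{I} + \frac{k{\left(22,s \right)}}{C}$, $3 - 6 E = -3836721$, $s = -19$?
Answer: $\frac{675892040312}{1056983} \approx 6.3945 \cdot 10^{5}$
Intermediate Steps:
$E = 639454$ ($E = \frac{1}{2} - - \frac{1278907}{2} = \frac{1}{2} + \frac{1278907}{2} = 639454$)
$k{\left(u,o \right)} = \left(-15 + u\right) \left(2 + o\right)$
$F{\left(I,C \right)} = - \frac{119}{C} + \frac{C}{I}$ ($F{\left(I,C \right)} = \frac{C}{I} + \frac{-30 - -285 + 2 \cdot 22 - 418}{C} = \frac{C}{I} + \frac{-30 + 285 + 44 - 418}{C} = \frac{C}{I} - \frac{119}{C} = - \frac{119}{C} + \frac{C}{I}$)
$E - F{\left(2021,-1092 + 569 \right)} = 639454 - \left(- \frac{119}{-1092 + 569} + \frac{-1092 + 569}{2021}\right) = 639454 - \left(- \frac{119}{-523} - \frac{523}{2021}\right) = 639454 - \left(\left(-119\right) \left(- \frac{1}{523}\right) - \frac{523}{2021}\right) = 639454 - \left(\frac{119}{523} - \frac{523}{2021}\right) = 639454 - - \frac{33030}{1056983} = 639454 + \frac{33030}{1056983} = \frac{675892040312}{1056983}$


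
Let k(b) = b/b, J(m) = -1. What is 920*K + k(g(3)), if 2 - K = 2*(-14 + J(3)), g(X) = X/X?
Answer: 29441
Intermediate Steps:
g(X) = 1
k(b) = 1
K = 32 (K = 2 - 2*(-14 - 1) = 2 - 2*(-15) = 2 - 1*(-30) = 2 + 30 = 32)
920*K + k(g(3)) = 920*32 + 1 = 29440 + 1 = 29441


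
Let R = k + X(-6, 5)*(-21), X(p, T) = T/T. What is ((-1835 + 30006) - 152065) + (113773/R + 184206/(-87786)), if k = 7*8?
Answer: -61780720762/512085 ≈ -1.2065e+5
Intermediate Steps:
X(p, T) = 1
k = 56
R = 35 (R = 56 + 1*(-21) = 56 - 21 = 35)
((-1835 + 30006) - 152065) + (113773/R + 184206/(-87786)) = ((-1835 + 30006) - 152065) + (113773/35 + 184206/(-87786)) = (28171 - 152065) + (113773*(1/35) + 184206*(-1/87786)) = -123894 + (113773/35 - 30701/14631) = -123894 + 1663538228/512085 = -61780720762/512085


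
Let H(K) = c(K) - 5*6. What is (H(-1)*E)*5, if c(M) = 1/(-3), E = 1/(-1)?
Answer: 455/3 ≈ 151.67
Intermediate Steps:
E = -1
c(M) = -⅓
H(K) = -91/3 (H(K) = -⅓ - 5*6 = -⅓ - 30 = -91/3)
(H(-1)*E)*5 = -91/3*(-1)*5 = (91/3)*5 = 455/3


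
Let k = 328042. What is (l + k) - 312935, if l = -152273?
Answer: -137166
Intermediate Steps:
(l + k) - 312935 = (-152273 + 328042) - 312935 = 175769 - 312935 = -137166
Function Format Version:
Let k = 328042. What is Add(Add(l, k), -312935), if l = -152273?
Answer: -137166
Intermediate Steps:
Add(Add(l, k), -312935) = Add(Add(-152273, 328042), -312935) = Add(175769, -312935) = -137166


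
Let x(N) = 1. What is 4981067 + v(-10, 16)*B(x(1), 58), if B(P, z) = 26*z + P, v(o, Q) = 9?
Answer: 4994648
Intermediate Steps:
B(P, z) = P + 26*z
4981067 + v(-10, 16)*B(x(1), 58) = 4981067 + 9*(1 + 26*58) = 4981067 + 9*(1 + 1508) = 4981067 + 9*1509 = 4981067 + 13581 = 4994648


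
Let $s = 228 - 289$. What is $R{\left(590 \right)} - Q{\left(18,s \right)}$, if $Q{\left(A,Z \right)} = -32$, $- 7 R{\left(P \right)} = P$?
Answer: $- \frac{366}{7} \approx -52.286$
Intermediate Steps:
$s = -61$
$R{\left(P \right)} = - \frac{P}{7}$
$R{\left(590 \right)} - Q{\left(18,s \right)} = \left(- \frac{1}{7}\right) 590 - -32 = - \frac{590}{7} + 32 = - \frac{366}{7}$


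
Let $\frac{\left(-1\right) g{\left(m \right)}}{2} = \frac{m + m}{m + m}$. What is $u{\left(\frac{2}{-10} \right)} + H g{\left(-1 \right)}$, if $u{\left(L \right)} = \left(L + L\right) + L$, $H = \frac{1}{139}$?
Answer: $- \frac{427}{695} \approx -0.61439$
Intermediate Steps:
$g{\left(m \right)} = -2$ ($g{\left(m \right)} = - 2 \frac{m + m}{m + m} = - 2 \frac{2 m}{2 m} = - 2 \cdot 2 m \frac{1}{2 m} = \left(-2\right) 1 = -2$)
$H = \frac{1}{139} \approx 0.0071942$
$u{\left(L \right)} = 3 L$ ($u{\left(L \right)} = 2 L + L = 3 L$)
$u{\left(\frac{2}{-10} \right)} + H g{\left(-1 \right)} = 3 \frac{2}{-10} + \frac{1}{139} \left(-2\right) = 3 \cdot 2 \left(- \frac{1}{10}\right) - \frac{2}{139} = 3 \left(- \frac{1}{5}\right) - \frac{2}{139} = - \frac{3}{5} - \frac{2}{139} = - \frac{427}{695}$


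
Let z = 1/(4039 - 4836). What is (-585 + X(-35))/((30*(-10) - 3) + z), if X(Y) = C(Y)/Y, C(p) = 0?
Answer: 466245/241492 ≈ 1.9307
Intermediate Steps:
z = -1/797 (z = 1/(-797) = -1/797 ≈ -0.0012547)
X(Y) = 0 (X(Y) = 0/Y = 0)
(-585 + X(-35))/((30*(-10) - 3) + z) = (-585 + 0)/((30*(-10) - 3) - 1/797) = -585/((-300 - 3) - 1/797) = -585/(-303 - 1/797) = -585/(-241492/797) = -585*(-797/241492) = 466245/241492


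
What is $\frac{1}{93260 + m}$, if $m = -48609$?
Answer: $\frac{1}{44651} \approx 2.2396 \cdot 10^{-5}$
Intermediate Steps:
$\frac{1}{93260 + m} = \frac{1}{93260 - 48609} = \frac{1}{44651}$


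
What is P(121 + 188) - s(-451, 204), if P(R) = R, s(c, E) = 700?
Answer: -391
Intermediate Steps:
P(121 + 188) - s(-451, 204) = (121 + 188) - 1*700 = 309 - 700 = -391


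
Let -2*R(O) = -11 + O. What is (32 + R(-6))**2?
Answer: 6561/4 ≈ 1640.3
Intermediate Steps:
R(O) = 11/2 - O/2 (R(O) = -(-11 + O)/2 = 11/2 - O/2)
(32 + R(-6))**2 = (32 + (11/2 - 1/2*(-6)))**2 = (32 + (11/2 + 3))**2 = (32 + 17/2)**2 = (81/2)**2 = 6561/4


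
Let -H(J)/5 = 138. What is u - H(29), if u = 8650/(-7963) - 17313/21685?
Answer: 118822143281/172677655 ≈ 688.12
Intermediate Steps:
u = -325438669/172677655 (u = 8650*(-1/7963) - 17313*1/21685 = -8650/7963 - 17313/21685 = -325438669/172677655 ≈ -1.8847)
H(J) = -690 (H(J) = -5*138 = -690)
u - H(29) = -325438669/172677655 - 1*(-690) = -325438669/172677655 + 690 = 118822143281/172677655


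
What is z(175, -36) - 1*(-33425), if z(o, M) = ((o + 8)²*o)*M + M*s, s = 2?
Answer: -210947347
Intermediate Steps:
z(o, M) = 2*M + M*o*(8 + o)² (z(o, M) = ((o + 8)²*o)*M + M*2 = ((8 + o)²*o)*M + 2*M = (o*(8 + o)²)*M + 2*M = M*o*(8 + o)² + 2*M = 2*M + M*o*(8 + o)²)
z(175, -36) - 1*(-33425) = -36*(2 + 175*(8 + 175)²) - 1*(-33425) = -36*(2 + 175*183²) + 33425 = -36*(2 + 175*33489) + 33425 = -36*(2 + 5860575) + 33425 = -36*5860577 + 33425 = -210980772 + 33425 = -210947347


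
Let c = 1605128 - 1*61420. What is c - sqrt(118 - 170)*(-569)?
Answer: 1543708 + 1138*I*sqrt(13) ≈ 1.5437e+6 + 4103.1*I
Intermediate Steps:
c = 1543708 (c = 1605128 - 61420 = 1543708)
c - sqrt(118 - 170)*(-569) = 1543708 - sqrt(118 - 170)*(-569) = 1543708 - sqrt(-52)*(-569) = 1543708 - 2*I*sqrt(13)*(-569) = 1543708 - (-1138)*I*sqrt(13) = 1543708 + 1138*I*sqrt(13)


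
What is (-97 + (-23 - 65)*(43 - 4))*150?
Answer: -529350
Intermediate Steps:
(-97 + (-23 - 65)*(43 - 4))*150 = (-97 - 88*39)*150 = (-97 - 3432)*150 = -3529*150 = -529350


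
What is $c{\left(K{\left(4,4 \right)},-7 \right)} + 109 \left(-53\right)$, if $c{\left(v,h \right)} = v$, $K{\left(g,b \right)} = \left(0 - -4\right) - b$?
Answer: $-5777$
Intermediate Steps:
$K{\left(g,b \right)} = 4 - b$ ($K{\left(g,b \right)} = \left(0 + 4\right) - b = 4 - b$)
$c{\left(K{\left(4,4 \right)},-7 \right)} + 109 \left(-53\right) = \left(4 - 4\right) + 109 \left(-53\right) = \left(4 - 4\right) - 5777 = 0 - 5777 = -5777$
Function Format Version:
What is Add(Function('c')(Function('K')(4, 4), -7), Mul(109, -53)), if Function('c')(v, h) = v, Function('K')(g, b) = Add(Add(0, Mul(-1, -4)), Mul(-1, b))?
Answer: -5777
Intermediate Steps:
Function('K')(g, b) = Add(4, Mul(-1, b)) (Function('K')(g, b) = Add(Add(0, 4), Mul(-1, b)) = Add(4, Mul(-1, b)))
Add(Function('c')(Function('K')(4, 4), -7), Mul(109, -53)) = Add(Add(4, Mul(-1, 4)), Mul(109, -53)) = Add(Add(4, -4), -5777) = Add(0, -5777) = -5777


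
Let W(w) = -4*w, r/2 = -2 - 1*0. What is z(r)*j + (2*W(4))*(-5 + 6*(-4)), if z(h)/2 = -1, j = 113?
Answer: 702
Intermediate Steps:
r = -4 (r = 2*(-2 - 1*0) = 2*(-2 + 0) = 2*(-2) = -4)
z(h) = -2 (z(h) = 2*(-1) = -2)
z(r)*j + (2*W(4))*(-5 + 6*(-4)) = -2*113 + (2*(-4*4))*(-5 + 6*(-4)) = -226 + (2*(-16))*(-5 - 24) = -226 - 32*(-29) = -226 + 928 = 702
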